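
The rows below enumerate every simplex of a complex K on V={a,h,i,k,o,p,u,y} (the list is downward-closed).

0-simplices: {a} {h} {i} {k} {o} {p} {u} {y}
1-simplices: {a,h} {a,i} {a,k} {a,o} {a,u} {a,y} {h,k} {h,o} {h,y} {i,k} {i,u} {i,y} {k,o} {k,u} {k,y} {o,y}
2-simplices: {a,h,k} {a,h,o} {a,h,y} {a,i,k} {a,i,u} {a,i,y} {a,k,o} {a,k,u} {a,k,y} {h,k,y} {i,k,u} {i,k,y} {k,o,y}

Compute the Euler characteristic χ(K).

n_0=8 n_1=16 n_2=13
χ=+8−16+13=5

χ(K)=5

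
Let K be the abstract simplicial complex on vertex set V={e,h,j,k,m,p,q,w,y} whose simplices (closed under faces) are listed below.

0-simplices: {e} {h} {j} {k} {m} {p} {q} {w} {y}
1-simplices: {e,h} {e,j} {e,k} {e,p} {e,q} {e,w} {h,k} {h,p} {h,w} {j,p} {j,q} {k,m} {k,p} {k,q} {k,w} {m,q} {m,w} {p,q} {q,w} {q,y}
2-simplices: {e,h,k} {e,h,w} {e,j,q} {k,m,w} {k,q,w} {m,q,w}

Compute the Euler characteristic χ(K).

χ(K)=-5

n_0=9 n_1=20 n_2=6
χ=+9−20+6=-5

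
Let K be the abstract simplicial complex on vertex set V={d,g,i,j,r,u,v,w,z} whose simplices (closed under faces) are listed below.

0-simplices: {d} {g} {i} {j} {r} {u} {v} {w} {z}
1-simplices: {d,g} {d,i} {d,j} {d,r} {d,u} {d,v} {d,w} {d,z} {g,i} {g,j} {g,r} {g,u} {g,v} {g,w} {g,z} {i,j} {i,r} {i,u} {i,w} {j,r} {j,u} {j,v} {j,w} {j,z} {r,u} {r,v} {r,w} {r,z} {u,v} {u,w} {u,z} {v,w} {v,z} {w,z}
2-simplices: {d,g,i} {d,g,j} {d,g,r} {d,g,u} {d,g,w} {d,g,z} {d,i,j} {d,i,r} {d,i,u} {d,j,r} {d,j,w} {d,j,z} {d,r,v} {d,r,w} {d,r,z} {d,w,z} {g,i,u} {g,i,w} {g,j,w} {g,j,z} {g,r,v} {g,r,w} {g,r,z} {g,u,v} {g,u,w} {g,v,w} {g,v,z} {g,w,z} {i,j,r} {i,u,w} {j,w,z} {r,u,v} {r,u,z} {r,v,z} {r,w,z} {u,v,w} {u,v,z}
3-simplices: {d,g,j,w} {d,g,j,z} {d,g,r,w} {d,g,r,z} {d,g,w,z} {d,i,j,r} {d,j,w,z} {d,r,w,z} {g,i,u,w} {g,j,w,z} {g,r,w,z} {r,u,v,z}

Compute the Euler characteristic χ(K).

χ(K)=0

n_0=9 n_1=34 n_2=37 n_3=12
χ=+9−34+37−12=0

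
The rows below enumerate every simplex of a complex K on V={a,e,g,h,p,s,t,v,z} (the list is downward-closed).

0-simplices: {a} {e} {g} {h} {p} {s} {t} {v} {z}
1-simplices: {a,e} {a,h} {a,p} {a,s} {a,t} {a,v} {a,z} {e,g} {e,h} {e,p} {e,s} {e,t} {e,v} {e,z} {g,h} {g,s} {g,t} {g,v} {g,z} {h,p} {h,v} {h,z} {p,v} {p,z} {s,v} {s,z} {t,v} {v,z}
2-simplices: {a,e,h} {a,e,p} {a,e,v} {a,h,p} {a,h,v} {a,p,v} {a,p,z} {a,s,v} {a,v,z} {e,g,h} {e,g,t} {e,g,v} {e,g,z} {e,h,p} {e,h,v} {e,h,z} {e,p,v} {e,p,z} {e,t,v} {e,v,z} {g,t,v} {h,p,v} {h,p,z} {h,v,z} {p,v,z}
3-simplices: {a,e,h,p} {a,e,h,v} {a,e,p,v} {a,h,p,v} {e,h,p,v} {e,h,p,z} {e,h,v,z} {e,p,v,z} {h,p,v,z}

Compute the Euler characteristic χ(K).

χ(K)=-3

n_0=9 n_1=28 n_2=25 n_3=9
χ=+9−28+25−9=-3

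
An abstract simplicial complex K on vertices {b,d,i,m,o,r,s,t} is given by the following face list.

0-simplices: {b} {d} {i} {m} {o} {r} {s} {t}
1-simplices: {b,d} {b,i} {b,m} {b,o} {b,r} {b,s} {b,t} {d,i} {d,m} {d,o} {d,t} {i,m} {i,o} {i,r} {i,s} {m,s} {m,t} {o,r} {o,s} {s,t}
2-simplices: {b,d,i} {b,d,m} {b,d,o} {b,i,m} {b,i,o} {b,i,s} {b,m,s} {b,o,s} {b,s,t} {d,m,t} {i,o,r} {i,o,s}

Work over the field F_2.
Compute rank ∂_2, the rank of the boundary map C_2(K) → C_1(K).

n_0=8 n_1=20 n_2=12  [Z2]
∂1: piv[bd,bi,bm,bo,br,bs,bt] rk=7  ker:di,dm,do,dt,im,io,ir,is,ms,mt,or,os,st
∂2: piv[bdi,bdm,bdo,bim,bio,bis,bms,bos,bst,dmt,ior] rk=11  ker:ios
rk∂_2=11

rank∂_2=11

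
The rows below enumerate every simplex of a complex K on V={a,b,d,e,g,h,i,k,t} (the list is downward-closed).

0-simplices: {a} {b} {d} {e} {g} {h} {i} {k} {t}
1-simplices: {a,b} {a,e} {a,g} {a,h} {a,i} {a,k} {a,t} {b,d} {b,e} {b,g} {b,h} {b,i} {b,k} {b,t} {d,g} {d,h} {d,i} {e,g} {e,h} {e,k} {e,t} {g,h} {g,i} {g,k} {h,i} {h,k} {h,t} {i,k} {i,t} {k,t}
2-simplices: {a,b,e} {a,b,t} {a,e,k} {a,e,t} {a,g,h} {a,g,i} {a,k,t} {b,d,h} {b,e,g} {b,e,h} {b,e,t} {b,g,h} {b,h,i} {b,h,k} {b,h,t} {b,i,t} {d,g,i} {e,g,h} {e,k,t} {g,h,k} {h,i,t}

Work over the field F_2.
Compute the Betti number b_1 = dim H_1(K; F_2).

b_1=5

n_0=9 n_1=30 n_2=21  [Z2]
∂1: piv[ab,ae,ag,ah,ai,ak,at,bd] rk=8  ker:be,bg,bh,bi,bk,bt,dg,dh,di,eg,eh,ek,et,gh,gi,gk,hi,hk,ht,ik,it,kt
∂2: piv[abe,abt,aek,aet,agh,agi,akt,bdh,beg,beh,bgh,bhi,bhk,bht,bit,dgi,ghk] rk=17  ker:bet,egh,ekt,hit
b_1=(30−8)−17=5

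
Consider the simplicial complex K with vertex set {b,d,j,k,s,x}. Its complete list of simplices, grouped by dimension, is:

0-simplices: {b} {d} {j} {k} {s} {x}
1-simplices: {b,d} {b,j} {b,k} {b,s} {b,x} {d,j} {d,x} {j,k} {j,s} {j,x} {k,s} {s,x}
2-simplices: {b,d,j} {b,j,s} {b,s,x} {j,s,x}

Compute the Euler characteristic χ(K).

n_0=6 n_1=12 n_2=4
χ=+6−12+4=-2

χ(K)=-2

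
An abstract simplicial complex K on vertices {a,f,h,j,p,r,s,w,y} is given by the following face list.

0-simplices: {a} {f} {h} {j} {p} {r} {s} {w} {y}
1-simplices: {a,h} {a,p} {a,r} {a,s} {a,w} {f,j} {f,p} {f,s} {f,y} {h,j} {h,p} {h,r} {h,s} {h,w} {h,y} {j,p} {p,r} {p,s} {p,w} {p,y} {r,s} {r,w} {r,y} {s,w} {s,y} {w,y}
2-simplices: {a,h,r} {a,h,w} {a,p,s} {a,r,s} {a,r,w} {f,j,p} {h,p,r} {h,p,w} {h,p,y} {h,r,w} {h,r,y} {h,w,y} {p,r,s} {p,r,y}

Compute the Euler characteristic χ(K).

χ(K)=-3

n_0=9 n_1=26 n_2=14
χ=+9−26+14=-3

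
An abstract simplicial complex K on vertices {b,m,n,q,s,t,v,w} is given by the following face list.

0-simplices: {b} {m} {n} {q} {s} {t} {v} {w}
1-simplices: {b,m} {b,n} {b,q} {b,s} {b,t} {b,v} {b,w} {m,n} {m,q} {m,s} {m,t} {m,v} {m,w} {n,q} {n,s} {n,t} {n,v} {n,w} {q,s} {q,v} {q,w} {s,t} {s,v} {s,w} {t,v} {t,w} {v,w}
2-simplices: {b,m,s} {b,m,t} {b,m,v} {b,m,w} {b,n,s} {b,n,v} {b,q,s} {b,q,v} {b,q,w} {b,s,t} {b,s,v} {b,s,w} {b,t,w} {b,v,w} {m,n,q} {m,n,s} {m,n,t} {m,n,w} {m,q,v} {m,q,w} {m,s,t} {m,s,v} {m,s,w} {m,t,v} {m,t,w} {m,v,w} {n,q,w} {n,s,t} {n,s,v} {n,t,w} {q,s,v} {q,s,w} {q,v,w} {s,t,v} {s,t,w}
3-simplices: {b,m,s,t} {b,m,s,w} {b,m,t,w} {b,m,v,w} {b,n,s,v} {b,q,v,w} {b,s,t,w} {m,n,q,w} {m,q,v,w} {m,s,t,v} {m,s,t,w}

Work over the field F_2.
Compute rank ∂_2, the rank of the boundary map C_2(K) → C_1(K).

n_0=8 n_1=27 n_2=35 n_3=11  [Z2]
∂1: piv[bm,bn,bq,bs,bt,bv,bw] rk=7  ker:mn,mq,ms,mt,mv,mw,nq,ns,nt,nv,nw,qs,qv,qw,st,sv,sw,tv,tw,vw
∂2: piv[bms,bmt,bmv,bmw,bns,bnv,bqs,bqv,bqw,bst,bsv,bsw,btw,bvw,mnq,mns,mnt,mnw,mqv,mtv] rk=20  ker:mqw,mst,msv,msw,mtw,mvw,nqw,nst,nsv,ntw,qsv,qsw,qvw,stv,stw
∂3: piv[bmst,bmsw,bmtw,bmvw,bnsv,bqvw,bstw,mnqw,mqvw,mstv] rk=10  ker:mstw
rk∂_2=20

rank∂_2=20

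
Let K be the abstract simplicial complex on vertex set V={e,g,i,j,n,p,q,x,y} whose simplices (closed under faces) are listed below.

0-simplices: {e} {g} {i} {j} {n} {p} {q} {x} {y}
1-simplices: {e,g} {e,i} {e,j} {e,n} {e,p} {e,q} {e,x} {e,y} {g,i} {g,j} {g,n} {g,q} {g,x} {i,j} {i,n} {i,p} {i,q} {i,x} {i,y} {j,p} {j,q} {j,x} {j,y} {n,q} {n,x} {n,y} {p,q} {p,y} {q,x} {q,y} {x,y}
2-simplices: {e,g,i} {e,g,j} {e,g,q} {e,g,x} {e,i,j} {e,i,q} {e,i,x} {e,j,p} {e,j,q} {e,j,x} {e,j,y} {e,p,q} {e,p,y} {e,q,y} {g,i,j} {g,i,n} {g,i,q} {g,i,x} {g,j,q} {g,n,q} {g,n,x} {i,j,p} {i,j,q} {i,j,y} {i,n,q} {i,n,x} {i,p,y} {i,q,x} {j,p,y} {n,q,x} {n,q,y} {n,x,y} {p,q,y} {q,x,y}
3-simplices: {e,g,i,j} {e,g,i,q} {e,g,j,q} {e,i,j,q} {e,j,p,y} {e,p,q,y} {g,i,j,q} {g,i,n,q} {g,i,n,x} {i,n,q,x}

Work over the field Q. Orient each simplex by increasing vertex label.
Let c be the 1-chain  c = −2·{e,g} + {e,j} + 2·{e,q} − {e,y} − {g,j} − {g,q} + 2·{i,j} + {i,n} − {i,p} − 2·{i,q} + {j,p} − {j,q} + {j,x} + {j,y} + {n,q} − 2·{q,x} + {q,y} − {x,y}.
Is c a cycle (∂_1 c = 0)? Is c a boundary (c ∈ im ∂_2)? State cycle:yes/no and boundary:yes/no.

n_0=9 n_1=31 n_2=34 n_3=10  [Q]
∂1: piv[eg,ei,ej,en,ep,eq,ex,ey] rk=8  ker:gi,gj,gn,gq,gx,ij,in,ip,iq,ix,iy,jp,jq,jx,jy,nq,nx,ny,pq,py,qx,qy,xy
∂2: piv[egi,egj,egq,egx,eij,eiq,eix,ejp,ejq,ejx,ejy,epq,epy,eqy,gin,gnq,gnx,ijp,ijy,iqx,nqy,nxy] rk=22  ker:gij,giq,gix,gjq,ijq,inq,inx,ipy,jpy,nqx,pqy,qxy
∂3: piv[egij,egiq,egjq,eijq,ejpy,epqy,ginq,ginx,inqx] rk=9  ker:gijq
∂1c = 0
c vs im∂2: reduces to 0 ⇒ boundary

cycle:yes boundary:yes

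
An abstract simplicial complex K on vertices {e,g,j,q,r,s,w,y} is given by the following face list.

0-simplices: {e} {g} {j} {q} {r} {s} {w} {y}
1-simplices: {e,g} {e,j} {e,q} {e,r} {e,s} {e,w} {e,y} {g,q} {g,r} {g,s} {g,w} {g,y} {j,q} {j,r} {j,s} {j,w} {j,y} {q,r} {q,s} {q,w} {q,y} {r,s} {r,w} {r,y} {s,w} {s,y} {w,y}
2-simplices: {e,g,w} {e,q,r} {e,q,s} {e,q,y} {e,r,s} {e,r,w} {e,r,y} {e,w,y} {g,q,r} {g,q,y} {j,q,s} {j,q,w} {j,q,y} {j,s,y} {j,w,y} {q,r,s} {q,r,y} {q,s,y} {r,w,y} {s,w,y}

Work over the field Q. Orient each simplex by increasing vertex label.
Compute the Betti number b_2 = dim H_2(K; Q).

n_0=8 n_1=27 n_2=20  [Q]
∂1: piv[eg,ej,eq,er,es,ew,ey] rk=7  ker:gq,gr,gs,gw,gy,jq,jr,js,jw,jy,qr,qs,qw,qy,rs,rw,ry,sw,sy,wy
∂2: piv[egw,eqr,eqs,eqy,ers,erw,ery,ewy,gqr,gqy,jqs,jqw,jqy,jsy,jwy,swy] rk=16  ker:qrs,qry,qsy,rwy
b_2=(20−16)−0=4

b_2=4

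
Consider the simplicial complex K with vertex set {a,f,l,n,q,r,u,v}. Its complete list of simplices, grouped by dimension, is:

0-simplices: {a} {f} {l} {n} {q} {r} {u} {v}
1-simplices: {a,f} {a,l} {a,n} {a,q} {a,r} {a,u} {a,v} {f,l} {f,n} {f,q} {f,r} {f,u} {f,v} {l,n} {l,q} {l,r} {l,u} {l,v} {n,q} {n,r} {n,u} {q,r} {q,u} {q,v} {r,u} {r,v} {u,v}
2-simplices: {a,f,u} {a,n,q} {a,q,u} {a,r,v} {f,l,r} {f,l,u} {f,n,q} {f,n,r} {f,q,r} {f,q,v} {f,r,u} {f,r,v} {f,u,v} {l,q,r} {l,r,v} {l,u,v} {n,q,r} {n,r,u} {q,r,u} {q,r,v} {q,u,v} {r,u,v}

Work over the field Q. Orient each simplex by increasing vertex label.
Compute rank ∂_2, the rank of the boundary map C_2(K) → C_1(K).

rank∂_2=17

n_0=8 n_1=27 n_2=22  [Q]
∂1: piv[af,al,an,aq,ar,au,av] rk=7  ker:fl,fn,fq,fr,fu,fv,ln,lq,lr,lu,lv,nq,nr,nu,qr,qu,qv,ru,rv,uv
∂2: piv[afu,anq,aqu,arv,flr,flu,fnq,fnr,fqr,fqv,fru,frv,fuv,lqr,lrv,nru,qru] rk=17  ker:luv,nqr,qrv,quv,ruv
rk∂_2=17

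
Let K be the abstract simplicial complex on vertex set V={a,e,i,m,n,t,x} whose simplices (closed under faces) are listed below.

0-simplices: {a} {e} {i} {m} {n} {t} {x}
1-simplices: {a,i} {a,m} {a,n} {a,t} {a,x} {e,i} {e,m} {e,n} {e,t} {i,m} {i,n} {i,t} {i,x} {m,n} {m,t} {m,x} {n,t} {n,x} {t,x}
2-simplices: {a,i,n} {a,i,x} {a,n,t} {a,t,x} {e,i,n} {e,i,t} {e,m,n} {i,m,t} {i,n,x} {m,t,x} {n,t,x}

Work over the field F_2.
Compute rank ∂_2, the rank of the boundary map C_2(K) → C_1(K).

n_0=7 n_1=19 n_2=11  [Z2]
∂1: piv[ai,am,an,at,ax,ei] rk=6  ker:em,en,et,im,in,it,ix,mn,mt,mx,nt,nx,tx
∂2: piv[ain,aix,ant,atx,ein,eit,emn,imt,inx,mtx] rk=10  ker:ntx
rk∂_2=10

rank∂_2=10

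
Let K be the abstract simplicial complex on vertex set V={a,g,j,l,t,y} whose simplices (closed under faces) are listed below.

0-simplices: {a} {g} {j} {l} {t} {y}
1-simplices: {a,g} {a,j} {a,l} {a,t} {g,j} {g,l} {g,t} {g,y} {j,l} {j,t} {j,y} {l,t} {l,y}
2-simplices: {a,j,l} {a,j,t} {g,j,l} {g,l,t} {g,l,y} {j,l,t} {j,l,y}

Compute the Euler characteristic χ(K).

χ(K)=0

n_0=6 n_1=13 n_2=7
χ=+6−13+7=0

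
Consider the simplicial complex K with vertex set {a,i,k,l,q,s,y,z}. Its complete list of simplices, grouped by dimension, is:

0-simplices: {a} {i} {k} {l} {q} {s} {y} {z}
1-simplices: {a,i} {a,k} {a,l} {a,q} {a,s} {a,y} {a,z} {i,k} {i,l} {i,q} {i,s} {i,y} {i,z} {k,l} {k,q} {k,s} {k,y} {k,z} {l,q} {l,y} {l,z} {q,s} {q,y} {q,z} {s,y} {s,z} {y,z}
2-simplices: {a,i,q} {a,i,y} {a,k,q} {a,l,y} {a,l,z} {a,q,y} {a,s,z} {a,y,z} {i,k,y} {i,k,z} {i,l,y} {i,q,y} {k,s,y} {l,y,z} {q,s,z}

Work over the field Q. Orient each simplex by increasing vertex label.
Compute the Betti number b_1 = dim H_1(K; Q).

b_1=7

n_0=8 n_1=27 n_2=15  [Q]
∂1: piv[ai,ak,al,aq,as,ay,az] rk=7  ker:ik,il,iq,is,iy,iz,kl,kq,ks,ky,kz,lq,ly,lz,qs,qy,qz,sy,sz,yz
∂2: piv[aiq,aiy,akq,aly,alz,aqy,asz,ayz,iky,ikz,ily,ksy,qsz] rk=13  ker:iqy,lyz
b_1=(27−7)−13=7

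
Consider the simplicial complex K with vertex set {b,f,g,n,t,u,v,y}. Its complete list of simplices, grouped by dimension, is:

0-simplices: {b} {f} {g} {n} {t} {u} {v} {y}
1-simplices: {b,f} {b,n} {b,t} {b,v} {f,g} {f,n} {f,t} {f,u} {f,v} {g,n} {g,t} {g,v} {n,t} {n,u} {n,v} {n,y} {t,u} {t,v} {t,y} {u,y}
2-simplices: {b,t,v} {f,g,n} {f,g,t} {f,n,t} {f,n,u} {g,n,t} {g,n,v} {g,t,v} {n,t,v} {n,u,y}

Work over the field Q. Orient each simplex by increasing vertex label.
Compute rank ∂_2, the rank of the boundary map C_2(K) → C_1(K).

n_0=8 n_1=20 n_2=10  [Q]
∂1: piv[bf,bn,bt,bv,fg,fu,ny] rk=7  ker:fn,ft,fv,gn,gt,gv,nt,nu,nv,tu,tv,ty,uy
∂2: piv[btv,fgn,fgt,fnt,fnu,gnv,gtv,nuy] rk=8  ker:gnt,ntv
rk∂_2=8

rank∂_2=8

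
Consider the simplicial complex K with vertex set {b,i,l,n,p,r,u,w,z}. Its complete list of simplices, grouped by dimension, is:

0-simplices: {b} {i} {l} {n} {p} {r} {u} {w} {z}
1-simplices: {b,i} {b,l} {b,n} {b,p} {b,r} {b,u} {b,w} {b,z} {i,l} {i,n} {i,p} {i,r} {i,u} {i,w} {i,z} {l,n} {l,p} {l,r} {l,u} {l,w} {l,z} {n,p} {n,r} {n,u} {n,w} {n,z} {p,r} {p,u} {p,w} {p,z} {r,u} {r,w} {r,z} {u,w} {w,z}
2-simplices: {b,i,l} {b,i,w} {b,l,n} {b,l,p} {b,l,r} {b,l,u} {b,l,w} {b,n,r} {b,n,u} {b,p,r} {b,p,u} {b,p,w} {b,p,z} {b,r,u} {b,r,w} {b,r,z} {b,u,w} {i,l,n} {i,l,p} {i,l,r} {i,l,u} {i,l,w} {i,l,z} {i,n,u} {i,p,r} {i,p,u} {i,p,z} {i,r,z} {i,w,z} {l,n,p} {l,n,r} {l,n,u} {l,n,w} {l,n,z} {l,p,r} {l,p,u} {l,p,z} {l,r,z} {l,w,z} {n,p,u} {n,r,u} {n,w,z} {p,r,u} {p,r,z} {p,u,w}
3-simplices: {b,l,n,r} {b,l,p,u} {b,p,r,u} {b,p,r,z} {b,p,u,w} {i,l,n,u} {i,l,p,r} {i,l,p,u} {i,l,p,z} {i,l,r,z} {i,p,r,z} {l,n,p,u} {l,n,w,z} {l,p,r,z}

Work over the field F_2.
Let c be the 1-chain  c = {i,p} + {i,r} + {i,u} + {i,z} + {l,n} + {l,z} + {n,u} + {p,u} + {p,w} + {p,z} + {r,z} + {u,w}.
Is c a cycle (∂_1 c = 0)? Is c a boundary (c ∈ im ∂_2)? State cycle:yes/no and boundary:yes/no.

n_0=9 n_1=35 n_2=45 n_3=14  [Z2]
∂1: piv[bi,bl,bn,bp,br,bu,bw,bz] rk=8  ker:il,in,ip,ir,iu,iw,iz,ln,lp,lr,lu,lw,lz,np,nr,nu,nw,nz,pr,pu,pw,pz,ru,rw,rz,uw,wz
∂2: piv[bil,biw,bln,blp,blr,blu,blw,bnr,bnu,bpr,bpu,bpw,bpz,bru,brw,brz,buw,iln,ilp,ilr,ilu,ilz,ipz,iwz,lnp,lnw,lnz] rk=27  ker:ilw,inu,ipr,ipu,irz,lnr,lnu,lpr,lpu,lpz,lrz,lwz,npu,nru,nwz,pru,prz,puw
∂3: piv[blnr,blpu,bpru,bprz,bpuw,ilnu,ilpr,ilpu,ilpz,ilrz,iprz,lnpu,lnwz] rk=13  ker:lprz
∂1c = 0
c vs im∂2: reduces to 0 ⇒ boundary

cycle:yes boundary:yes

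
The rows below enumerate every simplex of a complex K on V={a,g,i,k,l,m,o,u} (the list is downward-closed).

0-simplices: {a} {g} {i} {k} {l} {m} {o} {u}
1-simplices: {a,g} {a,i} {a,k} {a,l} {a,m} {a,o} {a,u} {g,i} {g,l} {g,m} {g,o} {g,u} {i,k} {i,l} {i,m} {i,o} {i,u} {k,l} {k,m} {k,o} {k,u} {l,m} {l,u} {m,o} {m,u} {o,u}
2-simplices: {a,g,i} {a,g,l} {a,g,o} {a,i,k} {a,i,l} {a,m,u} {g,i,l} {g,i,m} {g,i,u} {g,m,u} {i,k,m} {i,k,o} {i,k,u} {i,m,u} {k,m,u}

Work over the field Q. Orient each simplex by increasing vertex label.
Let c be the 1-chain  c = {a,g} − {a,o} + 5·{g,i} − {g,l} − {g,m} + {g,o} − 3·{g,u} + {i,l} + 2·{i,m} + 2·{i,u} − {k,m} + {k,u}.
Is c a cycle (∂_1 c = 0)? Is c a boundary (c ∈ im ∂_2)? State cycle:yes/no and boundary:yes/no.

n_0=8 n_1=26 n_2=15  [Q]
∂1: piv[ag,ai,ak,al,am,ao,au] rk=7  ker:gi,gl,gm,go,gu,ik,il,im,io,iu,kl,km,ko,ku,lm,lu,mo,mu,ou
∂2: piv[agi,agl,ago,aik,ail,amu,gim,giu,gmu,ikm,iko,iku] rk=12  ker:gil,imu,kmu
∂1c = 0
c vs im∂2: reduces to 0 ⇒ boundary

cycle:yes boundary:yes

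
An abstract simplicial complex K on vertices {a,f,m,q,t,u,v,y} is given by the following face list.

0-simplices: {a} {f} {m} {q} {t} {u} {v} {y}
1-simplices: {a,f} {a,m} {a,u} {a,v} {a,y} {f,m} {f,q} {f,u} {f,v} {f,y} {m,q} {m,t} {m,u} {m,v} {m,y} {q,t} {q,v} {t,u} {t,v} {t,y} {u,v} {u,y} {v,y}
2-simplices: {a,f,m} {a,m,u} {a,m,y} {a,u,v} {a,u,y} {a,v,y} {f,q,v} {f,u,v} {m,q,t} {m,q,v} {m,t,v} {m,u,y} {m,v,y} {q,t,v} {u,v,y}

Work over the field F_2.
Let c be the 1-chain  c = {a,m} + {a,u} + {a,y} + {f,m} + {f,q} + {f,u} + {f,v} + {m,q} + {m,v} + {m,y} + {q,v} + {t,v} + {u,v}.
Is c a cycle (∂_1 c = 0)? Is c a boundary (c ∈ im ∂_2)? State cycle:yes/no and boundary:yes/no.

n_0=8 n_1=23 n_2=15  [Z2]
∂1: piv[af,am,au,av,ay,fq,mt] rk=7  ker:fm,fu,fv,fy,mq,mu,mv,my,qt,qv,tu,tv,ty,uv,uy,vy
∂2: piv[afm,amu,amy,auv,auy,avy,fqv,fuv,mqt,mqv,mtv,mvy] rk=12  ker:muy,qtv,uvy
∂1c = {a} + {m} + {q} + {t} + {u} + {v}

cycle:no boundary:no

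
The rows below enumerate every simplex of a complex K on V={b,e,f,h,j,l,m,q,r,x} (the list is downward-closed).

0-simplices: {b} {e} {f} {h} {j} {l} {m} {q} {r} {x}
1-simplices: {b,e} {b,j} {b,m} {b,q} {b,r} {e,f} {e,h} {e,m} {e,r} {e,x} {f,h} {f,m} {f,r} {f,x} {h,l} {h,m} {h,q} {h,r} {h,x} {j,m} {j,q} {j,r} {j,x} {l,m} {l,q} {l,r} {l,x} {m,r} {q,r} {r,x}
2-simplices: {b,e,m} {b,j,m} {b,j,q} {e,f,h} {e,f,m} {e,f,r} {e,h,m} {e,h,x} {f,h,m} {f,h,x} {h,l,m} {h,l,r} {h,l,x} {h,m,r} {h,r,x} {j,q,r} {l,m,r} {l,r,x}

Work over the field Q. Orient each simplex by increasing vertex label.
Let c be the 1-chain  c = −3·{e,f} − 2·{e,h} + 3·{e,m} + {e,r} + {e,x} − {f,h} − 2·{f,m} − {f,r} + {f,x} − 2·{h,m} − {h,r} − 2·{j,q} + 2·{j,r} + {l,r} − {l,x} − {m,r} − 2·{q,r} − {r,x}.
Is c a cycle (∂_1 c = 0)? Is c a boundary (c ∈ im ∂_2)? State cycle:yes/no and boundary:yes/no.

cycle:yes boundary:yes

n_0=10 n_1=30 n_2=18  [Q]
∂1: piv[be,bj,bm,bq,br,ef,eh,ex,hl] rk=9  ker:em,er,fh,fm,fr,fx,hm,hq,hr,hx,jm,jq,jr,jx,lm,lq,lr,lx,mr,qr,rx
∂2: piv[bem,bjm,bjq,efh,efm,efr,ehm,ehx,fhx,hlm,hlr,hlx,hmr,hrx,jqr] rk=15  ker:fhm,lmr,lrx
∂1c = 0
c vs im∂2: reduces to 0 ⇒ boundary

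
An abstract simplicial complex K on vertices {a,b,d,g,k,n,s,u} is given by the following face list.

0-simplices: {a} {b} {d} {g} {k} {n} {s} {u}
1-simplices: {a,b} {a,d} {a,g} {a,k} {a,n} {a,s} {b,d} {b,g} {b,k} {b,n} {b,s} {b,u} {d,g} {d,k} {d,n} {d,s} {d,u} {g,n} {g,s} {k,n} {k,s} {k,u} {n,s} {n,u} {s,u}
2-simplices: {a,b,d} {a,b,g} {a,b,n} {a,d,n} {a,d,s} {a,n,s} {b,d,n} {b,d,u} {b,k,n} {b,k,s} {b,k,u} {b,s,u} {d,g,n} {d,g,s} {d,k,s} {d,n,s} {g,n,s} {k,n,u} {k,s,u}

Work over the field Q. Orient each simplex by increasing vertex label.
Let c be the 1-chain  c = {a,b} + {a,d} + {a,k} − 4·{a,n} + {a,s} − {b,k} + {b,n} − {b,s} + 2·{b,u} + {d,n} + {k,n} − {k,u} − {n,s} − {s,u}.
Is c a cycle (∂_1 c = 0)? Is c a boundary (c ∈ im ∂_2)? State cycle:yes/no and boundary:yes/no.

n_0=8 n_1=25 n_2=19  [Q]
∂1: piv[ab,ad,ag,ak,an,as,bu] rk=7  ker:bd,bg,bk,bn,bs,dg,dk,dn,ds,du,gn,gs,kn,ks,ku,ns,nu,su
∂2: piv[abd,abg,abn,adn,ads,ans,bdu,bkn,bks,bku,bsu,dgn,dgs,dks,knu] rk=15  ker:bdn,dns,gns,ksu
∂1c = 0
c vs im∂2: residual ≠ 0 ⇒ not boundary

cycle:yes boundary:no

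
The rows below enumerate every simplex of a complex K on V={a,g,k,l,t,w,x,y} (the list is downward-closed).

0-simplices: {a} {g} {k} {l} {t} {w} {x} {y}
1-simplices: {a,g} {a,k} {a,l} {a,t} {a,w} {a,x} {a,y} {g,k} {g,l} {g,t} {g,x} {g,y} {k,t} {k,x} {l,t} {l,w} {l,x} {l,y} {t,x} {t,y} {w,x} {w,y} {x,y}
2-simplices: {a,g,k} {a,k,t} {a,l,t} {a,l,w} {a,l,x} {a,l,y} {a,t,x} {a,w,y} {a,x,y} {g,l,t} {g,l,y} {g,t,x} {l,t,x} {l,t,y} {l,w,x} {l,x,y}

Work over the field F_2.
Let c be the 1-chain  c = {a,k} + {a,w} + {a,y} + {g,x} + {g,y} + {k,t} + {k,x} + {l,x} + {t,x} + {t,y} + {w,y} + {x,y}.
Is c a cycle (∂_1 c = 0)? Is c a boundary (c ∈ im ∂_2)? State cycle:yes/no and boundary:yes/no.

cycle:no boundary:no

n_0=8 n_1=23 n_2=16  [Z2]
∂1: piv[ag,ak,al,at,aw,ax,ay] rk=7  ker:gk,gl,gt,gx,gy,kt,kx,lt,lw,lx,ly,tx,ty,wx,wy,xy
∂2: piv[agk,akt,alt,alw,alx,aly,atx,awy,axy,glt,gly,gtx,lty,lwx] rk=14  ker:ltx,lxy
∂1c = {a} + {k} + {l} + {t} + {x} + {y}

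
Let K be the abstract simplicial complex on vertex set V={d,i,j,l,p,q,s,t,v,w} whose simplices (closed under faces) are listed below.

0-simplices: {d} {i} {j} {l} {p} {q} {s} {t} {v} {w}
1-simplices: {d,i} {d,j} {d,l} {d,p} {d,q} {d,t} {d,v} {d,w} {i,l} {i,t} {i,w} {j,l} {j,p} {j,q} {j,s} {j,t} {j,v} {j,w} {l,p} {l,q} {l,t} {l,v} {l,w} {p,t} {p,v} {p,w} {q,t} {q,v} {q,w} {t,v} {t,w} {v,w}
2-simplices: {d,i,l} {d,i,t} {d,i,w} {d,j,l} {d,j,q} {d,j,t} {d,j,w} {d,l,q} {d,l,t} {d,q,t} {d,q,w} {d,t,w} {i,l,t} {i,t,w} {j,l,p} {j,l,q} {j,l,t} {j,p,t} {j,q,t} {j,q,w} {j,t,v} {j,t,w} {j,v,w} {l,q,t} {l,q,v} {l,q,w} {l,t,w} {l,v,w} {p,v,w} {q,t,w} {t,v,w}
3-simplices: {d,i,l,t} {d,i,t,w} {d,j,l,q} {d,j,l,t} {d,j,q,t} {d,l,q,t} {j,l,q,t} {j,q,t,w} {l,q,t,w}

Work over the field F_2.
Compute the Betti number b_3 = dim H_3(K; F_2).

n_0=10 n_1=32 n_2=31 n_3=9  [Z2]
∂1: piv[di,dj,dl,dp,dq,dt,dv,dw,js] rk=9  ker:il,it,iw,jl,jp,jq,jt,jv,jw,lp,lq,lt,lv,lw,pt,pv,pw,qt,qv,qw,tv,tw,vw
∂2: piv[dil,dit,diw,djl,djq,djt,djw,dlq,dlt,dqt,dqw,dtw,jlp,jpt,jtv,jvw,lqv,lqw,lvw,pvw] rk=20  ker:ilt,itw,jlq,jlt,jqt,jqw,jtw,lqt,ltw,qtw,tvw
∂3: piv[dilt,ditw,djlq,djlt,djqt,dlqt,jqtw,lqtw] rk=8  ker:jlqt
b_3=(9−8)−0=1

b_3=1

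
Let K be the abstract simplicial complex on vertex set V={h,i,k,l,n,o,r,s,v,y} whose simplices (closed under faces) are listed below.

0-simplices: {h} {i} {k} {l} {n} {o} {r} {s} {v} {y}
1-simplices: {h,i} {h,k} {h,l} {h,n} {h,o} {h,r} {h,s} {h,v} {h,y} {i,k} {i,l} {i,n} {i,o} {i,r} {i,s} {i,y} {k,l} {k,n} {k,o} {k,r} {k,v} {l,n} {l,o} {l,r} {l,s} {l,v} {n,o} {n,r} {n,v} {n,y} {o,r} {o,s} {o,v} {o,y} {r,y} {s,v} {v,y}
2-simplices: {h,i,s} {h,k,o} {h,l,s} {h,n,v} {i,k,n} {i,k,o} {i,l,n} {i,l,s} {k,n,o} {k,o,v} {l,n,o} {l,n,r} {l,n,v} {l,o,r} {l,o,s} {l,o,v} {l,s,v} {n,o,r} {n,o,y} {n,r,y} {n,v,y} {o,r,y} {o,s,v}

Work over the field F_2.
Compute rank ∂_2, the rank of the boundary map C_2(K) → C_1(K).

n_0=10 n_1=37 n_2=23  [Z2]
∂1: piv[hi,hk,hl,hn,ho,hr,hs,hv,hy] rk=9  ker:ik,il,in,io,ir,is,iy,kl,kn,ko,kr,kv,ln,lo,lr,ls,lv,no,nr,nv,ny,or,os,ov,oy,ry,sv,vy
∂2: piv[his,hko,hls,hnv,ikn,iko,iln,ils,kno,kov,lno,lnr,lnv,lor,los,lov,lsv,noy,nry,nvy] rk=20  ker:nor,ory,osv
rk∂_2=20

rank∂_2=20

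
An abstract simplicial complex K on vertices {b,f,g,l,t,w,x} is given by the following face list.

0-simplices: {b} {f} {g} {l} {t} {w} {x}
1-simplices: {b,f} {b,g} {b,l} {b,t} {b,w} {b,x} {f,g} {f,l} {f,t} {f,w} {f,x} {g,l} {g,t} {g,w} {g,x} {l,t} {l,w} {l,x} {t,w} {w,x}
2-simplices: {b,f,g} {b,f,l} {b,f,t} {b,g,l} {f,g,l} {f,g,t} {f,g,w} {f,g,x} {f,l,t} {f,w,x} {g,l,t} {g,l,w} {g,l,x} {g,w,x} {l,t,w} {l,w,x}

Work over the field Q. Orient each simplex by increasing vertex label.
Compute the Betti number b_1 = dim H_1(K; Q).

n_0=7 n_1=20 n_2=16  [Q]
∂1: piv[bf,bg,bl,bt,bw,bx] rk=6  ker:fg,fl,ft,fw,fx,gl,gt,gw,gx,lt,lw,lx,tw,wx
∂2: piv[bfg,bfl,bft,bgl,fgt,fgw,fgx,flt,fwx,glw,glx,ltw] rk=12  ker:fgl,glt,gwx,lwx
b_1=(20−6)−12=2

b_1=2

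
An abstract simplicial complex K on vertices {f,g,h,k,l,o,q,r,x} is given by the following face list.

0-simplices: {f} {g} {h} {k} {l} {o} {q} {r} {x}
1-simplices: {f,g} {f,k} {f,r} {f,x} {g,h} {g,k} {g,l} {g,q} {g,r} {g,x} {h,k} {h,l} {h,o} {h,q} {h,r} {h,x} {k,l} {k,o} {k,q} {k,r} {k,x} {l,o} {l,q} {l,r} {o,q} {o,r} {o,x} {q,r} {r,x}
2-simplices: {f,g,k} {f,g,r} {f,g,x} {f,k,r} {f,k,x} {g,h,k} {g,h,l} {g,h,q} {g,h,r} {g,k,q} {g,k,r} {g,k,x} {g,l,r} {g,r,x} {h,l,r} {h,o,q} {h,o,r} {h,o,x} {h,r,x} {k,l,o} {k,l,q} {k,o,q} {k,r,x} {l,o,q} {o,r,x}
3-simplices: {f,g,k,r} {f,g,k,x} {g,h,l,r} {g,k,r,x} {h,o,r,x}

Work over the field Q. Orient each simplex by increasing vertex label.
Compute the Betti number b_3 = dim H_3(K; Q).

n_0=9 n_1=29 n_2=25 n_3=5  [Q]
∂1: piv[fg,fk,fr,fx,gh,gl,gq,ho] rk=8  ker:gk,gr,gx,hk,hl,hq,hr,hx,kl,ko,kq,kr,kx,lo,lq,lr,oq,or,ox,qr,rx
∂2: piv[fgk,fgr,fgx,fkr,fkx,ghk,ghl,ghq,ghr,gkq,glr,grx,hoq,hor,hox,hrx,klo,klq,koq] rk=19  ker:gkr,gkx,hlr,krx,loq,orx
∂3: piv[fgkr,fgkx,ghlr,gkrx,horx] rk=5
b_3=(5−5)−0=0

b_3=0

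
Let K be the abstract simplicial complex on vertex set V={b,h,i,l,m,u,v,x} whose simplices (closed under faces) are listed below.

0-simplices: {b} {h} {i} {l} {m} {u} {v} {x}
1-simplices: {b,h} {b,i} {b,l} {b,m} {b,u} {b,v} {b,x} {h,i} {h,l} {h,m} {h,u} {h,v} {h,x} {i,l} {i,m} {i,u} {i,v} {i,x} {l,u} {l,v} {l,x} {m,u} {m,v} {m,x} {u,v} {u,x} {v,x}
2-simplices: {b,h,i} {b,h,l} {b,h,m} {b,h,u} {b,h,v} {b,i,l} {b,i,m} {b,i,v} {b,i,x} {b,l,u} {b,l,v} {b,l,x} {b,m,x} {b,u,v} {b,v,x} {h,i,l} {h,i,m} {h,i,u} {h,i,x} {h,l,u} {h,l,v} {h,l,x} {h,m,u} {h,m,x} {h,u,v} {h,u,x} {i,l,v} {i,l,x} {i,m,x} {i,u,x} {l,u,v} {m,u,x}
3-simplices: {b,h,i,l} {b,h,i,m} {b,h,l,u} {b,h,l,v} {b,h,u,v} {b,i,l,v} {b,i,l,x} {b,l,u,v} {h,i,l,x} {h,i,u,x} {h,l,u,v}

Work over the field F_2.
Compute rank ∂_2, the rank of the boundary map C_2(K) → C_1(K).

n_0=8 n_1=27 n_2=32 n_3=11  [Z2]
∂1: piv[bh,bi,bl,bm,bu,bv,bx] rk=7  ker:hi,hl,hm,hu,hv,hx,il,im,iu,iv,ix,lu,lv,lx,mu,mv,mx,uv,ux,vx
∂2: piv[bhi,bhl,bhm,bhu,bhv,bil,bim,biv,bix,blu,blv,blx,bmx,buv,bvx,hiu,hix,hmu,hux] rk=19  ker:hil,him,hlu,hlv,hlx,hmx,huv,ilv,ilx,imx,iux,luv,mux
∂3: piv[bhil,bhim,bhlu,bhlv,bhuv,bilv,bilx,bluv,hilx,hiux] rk=10  ker:hluv
rk∂_2=19

rank∂_2=19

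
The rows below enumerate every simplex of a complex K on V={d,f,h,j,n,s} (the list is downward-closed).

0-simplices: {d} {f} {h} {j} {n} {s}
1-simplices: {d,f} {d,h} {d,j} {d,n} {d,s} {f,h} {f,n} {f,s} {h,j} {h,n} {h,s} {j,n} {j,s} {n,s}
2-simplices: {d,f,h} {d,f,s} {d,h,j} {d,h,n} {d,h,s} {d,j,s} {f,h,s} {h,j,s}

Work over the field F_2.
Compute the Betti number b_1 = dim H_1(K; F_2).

b_1=3

n_0=6 n_1=14 n_2=8  [Z2]
∂1: piv[df,dh,dj,dn,ds] rk=5  ker:fh,fn,fs,hj,hn,hs,jn,js,ns
∂2: piv[dfh,dfs,dhj,dhn,dhs,djs] rk=6  ker:fhs,hjs
b_1=(14−5)−6=3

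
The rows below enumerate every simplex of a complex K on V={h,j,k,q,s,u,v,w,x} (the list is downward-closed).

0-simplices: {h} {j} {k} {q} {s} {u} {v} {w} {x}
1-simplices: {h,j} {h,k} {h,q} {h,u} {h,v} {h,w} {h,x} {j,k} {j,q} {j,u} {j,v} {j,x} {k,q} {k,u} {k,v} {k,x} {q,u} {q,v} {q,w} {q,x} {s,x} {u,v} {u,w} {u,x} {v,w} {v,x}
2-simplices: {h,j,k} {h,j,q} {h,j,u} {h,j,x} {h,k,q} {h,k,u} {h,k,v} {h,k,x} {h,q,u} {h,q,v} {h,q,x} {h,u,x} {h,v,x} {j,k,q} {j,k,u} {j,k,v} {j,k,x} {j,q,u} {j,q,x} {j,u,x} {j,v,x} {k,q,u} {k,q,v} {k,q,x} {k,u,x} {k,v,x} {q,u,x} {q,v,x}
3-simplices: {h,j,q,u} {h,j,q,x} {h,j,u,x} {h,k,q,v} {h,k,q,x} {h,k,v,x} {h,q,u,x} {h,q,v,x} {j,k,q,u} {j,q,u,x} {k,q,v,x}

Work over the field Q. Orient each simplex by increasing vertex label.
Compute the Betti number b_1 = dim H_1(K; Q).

b_1=4

n_0=9 n_1=26 n_2=28 n_3=11  [Q]
∂1: piv[hj,hk,hq,hu,hv,hw,hx,sx] rk=8  ker:jk,jq,ju,jv,jx,kq,ku,kv,kx,qu,qv,qw,qx,uv,uw,ux,vw,vx
∂2: piv[hjk,hjq,hju,hjx,hkq,hku,hkv,hkx,hqu,hqv,hqx,hux,hvx,jkv] rk=14  ker:jkq,jku,jkx,jqu,jqx,jux,jvx,kqu,kqv,kqx,kux,kvx,qux,qvx
∂3: piv[hjqu,hjqx,hjux,hkqv,hkqx,hkvx,hqux,hqvx,jkqu] rk=9  ker:jqux,kqvx
b_1=(26−8)−14=4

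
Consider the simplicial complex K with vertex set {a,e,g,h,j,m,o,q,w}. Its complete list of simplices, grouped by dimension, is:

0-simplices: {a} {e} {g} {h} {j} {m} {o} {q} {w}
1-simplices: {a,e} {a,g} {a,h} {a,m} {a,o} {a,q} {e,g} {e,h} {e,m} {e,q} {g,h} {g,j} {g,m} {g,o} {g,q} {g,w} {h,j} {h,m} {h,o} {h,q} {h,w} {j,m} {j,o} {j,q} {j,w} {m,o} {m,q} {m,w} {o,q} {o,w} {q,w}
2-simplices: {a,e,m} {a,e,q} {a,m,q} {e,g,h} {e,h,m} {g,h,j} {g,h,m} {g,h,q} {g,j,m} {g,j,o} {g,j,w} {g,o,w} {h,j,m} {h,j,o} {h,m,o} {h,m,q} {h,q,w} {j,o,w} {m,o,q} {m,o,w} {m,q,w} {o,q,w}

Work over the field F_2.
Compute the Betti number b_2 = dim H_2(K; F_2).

b_2=3

n_0=9 n_1=31 n_2=22  [Z2]
∂1: piv[ae,ag,ah,am,ao,aq,gj,gw] rk=8  ker:eg,eh,em,eq,gh,gm,go,gq,hj,hm,ho,hq,hw,jm,jo,jq,jw,mo,mq,mw,oq,ow,qw
∂2: piv[aem,aeq,amq,egh,ehm,ghj,ghm,ghq,gjm,gjo,gjw,gow,hjo,hmo,hmq,hqw,moq,mow,mqw] rk=19  ker:hjm,jow,oqw
b_2=(22−19)−0=3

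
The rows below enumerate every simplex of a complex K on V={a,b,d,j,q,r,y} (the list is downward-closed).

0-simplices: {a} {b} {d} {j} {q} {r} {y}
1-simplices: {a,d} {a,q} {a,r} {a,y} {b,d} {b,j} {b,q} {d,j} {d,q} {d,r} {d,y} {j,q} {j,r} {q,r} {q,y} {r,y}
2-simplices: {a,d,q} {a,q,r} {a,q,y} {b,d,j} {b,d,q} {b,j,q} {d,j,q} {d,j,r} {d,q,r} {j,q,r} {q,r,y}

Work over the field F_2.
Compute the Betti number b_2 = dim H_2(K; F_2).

b_2=2

n_0=7 n_1=16 n_2=11  [Z2]
∂1: piv[ad,aq,ar,ay,bd,bj] rk=6  ker:bq,dj,dq,dr,dy,jq,jr,qr,qy,ry
∂2: piv[adq,aqr,aqy,bdj,bdq,bjq,djr,dqr,qry] rk=9  ker:djq,jqr
b_2=(11−9)−0=2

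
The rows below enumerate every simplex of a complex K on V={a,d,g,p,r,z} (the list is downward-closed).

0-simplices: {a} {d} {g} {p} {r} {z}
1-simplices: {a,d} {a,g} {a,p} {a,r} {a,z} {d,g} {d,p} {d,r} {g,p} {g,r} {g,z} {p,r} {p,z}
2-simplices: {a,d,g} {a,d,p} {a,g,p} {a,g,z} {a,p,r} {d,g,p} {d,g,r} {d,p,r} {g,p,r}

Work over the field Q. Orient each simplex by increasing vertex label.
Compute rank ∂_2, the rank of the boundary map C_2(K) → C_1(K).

rank∂_2=7

n_0=6 n_1=13 n_2=9  [Q]
∂1: piv[ad,ag,ap,ar,az] rk=5  ker:dg,dp,dr,gp,gr,gz,pr,pz
∂2: piv[adg,adp,agp,agz,apr,dgr,dpr] rk=7  ker:dgp,gpr
rk∂_2=7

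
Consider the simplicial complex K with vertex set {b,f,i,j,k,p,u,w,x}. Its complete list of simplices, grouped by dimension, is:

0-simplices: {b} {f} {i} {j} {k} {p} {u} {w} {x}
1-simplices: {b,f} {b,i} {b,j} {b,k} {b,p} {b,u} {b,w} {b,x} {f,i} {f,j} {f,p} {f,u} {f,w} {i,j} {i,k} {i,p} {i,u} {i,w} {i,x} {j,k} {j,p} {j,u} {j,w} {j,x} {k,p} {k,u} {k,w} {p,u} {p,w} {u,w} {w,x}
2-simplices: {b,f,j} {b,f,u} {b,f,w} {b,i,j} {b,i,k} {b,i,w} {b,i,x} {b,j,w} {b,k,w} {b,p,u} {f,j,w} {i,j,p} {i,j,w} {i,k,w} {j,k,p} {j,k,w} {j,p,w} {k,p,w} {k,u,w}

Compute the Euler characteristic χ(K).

χ(K)=-3

n_0=9 n_1=31 n_2=19
χ=+9−31+19=-3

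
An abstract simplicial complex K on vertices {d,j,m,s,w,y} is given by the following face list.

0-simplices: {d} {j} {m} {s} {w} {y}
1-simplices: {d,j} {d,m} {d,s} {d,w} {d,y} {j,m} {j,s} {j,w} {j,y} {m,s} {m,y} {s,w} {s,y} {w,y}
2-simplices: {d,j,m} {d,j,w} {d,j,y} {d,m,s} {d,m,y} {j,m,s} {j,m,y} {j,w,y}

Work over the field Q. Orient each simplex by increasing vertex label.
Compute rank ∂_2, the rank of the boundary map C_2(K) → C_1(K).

rank∂_2=7

n_0=6 n_1=14 n_2=8  [Q]
∂1: piv[dj,dm,ds,dw,dy] rk=5  ker:jm,js,jw,jy,ms,my,sw,sy,wy
∂2: piv[djm,djw,djy,dms,dmy,jms,jwy] rk=7  ker:jmy
rk∂_2=7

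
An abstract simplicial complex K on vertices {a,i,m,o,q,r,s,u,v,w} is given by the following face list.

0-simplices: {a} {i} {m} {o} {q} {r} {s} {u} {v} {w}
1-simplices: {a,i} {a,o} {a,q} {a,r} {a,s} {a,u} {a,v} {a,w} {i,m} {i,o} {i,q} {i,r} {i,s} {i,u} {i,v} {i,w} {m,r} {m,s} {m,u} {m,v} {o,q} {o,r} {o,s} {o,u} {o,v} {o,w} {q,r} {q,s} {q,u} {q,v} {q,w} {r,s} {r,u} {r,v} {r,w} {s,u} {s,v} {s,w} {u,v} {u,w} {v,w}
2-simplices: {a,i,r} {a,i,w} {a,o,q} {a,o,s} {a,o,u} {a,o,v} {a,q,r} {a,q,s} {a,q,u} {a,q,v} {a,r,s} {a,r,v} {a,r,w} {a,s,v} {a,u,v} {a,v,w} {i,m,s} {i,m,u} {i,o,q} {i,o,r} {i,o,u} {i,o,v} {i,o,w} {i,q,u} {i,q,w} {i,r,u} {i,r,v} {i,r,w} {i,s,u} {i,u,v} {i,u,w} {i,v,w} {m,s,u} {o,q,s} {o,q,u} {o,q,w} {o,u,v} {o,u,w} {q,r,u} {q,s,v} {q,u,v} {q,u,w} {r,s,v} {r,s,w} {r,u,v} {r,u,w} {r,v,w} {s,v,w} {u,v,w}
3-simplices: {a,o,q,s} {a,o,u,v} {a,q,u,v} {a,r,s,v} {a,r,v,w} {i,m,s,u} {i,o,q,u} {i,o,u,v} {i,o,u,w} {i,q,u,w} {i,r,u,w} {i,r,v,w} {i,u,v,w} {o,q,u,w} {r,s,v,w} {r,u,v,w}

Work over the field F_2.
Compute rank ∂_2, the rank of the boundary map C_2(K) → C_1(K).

rank∂_2=29

n_0=10 n_1=41 n_2=49 n_3=16  [Z2]
∂1: piv[ai,ao,aq,ar,as,au,av,aw,im] rk=9  ker:io,iq,ir,is,iu,iv,iw,mr,ms,mu,mv,oq,or,os,ou,ov,ow,qr,qs,qu,qv,qw,rs,ru,rv,rw,su,sv,sw,uv,uw,vw
∂2: piv[air,aiw,aoq,aos,aou,aov,aqr,aqs,aqu,aqv,ars,arv,arw,asv,auv,avw,ims,imu,ioq,ior,iou,iov,iow,iqw,iru,irv,isu,iuw,rsw] rk=29  ker:iqu,irw,iuv,ivw,msu,oqs,oqu,oqw,ouv,ouw,qru,qsv,quv,quw,rsv,ruv,ruw,rvw,svw,uvw
∂3: piv[aoqs,aouv,aquv,arsv,arvw,imsu,ioqu,iouv,iouw,iquw,iruw,irvw,iuvw,oquw,rsvw,ruvw] rk=16
rk∂_2=29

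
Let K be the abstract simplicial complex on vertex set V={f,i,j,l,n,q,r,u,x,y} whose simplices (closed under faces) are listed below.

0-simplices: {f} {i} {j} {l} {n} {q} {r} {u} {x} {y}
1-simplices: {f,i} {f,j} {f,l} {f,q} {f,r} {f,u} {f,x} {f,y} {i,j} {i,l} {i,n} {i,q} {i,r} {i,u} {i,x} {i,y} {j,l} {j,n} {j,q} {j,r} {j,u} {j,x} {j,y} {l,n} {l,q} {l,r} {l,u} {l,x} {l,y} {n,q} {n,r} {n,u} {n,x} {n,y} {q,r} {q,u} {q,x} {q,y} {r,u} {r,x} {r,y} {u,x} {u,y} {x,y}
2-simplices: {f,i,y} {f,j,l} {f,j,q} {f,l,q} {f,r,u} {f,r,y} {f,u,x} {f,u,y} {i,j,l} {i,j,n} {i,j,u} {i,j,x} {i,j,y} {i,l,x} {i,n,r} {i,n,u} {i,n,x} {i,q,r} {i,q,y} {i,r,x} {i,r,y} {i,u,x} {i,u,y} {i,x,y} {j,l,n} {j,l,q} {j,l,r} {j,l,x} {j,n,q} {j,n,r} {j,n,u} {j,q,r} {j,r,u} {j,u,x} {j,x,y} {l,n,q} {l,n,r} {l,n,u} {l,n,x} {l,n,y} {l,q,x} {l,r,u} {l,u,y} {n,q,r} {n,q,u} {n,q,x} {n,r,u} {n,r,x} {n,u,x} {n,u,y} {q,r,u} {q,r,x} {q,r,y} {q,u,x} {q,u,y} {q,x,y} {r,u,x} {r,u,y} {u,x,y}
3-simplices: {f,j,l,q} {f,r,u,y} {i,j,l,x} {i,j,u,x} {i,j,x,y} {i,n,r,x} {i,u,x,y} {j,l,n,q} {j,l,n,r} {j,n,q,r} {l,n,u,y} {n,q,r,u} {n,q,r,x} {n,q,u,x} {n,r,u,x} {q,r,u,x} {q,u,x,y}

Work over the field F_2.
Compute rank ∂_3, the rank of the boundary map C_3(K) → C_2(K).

rank∂_3=16

n_0=10 n_1=44 n_2=59 n_3=17  [Z2]
∂1: piv[fi,fj,fl,fq,fr,fu,fx,fy,in] rk=9  ker:ij,il,iq,ir,iu,ix,iy,jl,jn,jq,jr,ju,jx,jy,ln,lq,lr,lu,lx,ly,nq,nr,nu,nx,ny,qr,qu,qx,qy,ru,rx,ry,ux,uy,xy
∂2: piv[fiy,fjl,fjq,flq,fru,fry,fux,fuy,ijl,ijn,iju,ijx,ijy,ilx,inr,inu,inx,iqr,iqy,irx,iry,iux,iuy,ixy,jln,jlr,jnq,jnr,jqr,lnu,lny,lqx,luy,nqu] rk=34  ker:jlq,jlx,jnu,jru,jux,jxy,lnq,lnr,lnx,lru,nqr,nqx,nru,nrx,nux,nuy,qru,qrx,qry,qux,quy,qxy,rux,ruy,uxy
∂3: piv[fjlq,fruy,ijlx,ijux,ijxy,inrx,iuxy,jlnq,jlnr,jnqr,lnuy,nqru,nqrx,nqux,nrux,quxy] rk=16  ker:qrux
rk∂_3=16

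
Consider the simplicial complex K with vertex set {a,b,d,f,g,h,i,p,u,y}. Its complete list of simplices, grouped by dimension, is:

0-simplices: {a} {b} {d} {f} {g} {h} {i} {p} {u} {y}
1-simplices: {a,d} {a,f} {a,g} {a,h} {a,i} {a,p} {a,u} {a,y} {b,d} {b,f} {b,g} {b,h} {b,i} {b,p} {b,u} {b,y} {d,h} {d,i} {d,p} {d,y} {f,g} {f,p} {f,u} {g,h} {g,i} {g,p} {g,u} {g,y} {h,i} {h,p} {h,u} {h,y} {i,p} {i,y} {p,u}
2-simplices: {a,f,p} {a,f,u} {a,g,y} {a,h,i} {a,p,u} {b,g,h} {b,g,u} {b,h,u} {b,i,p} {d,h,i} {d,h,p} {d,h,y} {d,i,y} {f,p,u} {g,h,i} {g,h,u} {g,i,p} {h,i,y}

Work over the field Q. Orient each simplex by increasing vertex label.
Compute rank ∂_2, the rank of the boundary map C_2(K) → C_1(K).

n_0=10 n_1=35 n_2=18  [Q]
∂1: piv[ad,af,ag,ah,ai,ap,au,ay,bd] rk=9  ker:bf,bg,bh,bi,bp,bu,by,dh,di,dp,dy,fg,fp,fu,gh,gi,gp,gu,gy,hi,hp,hu,hy,ip,iy,pu
∂2: piv[afp,afu,agy,ahi,apu,bgh,bgu,bhu,bip,dhi,dhp,dhy,diy,ghi,gip] rk=15  ker:fpu,ghu,hiy
rk∂_2=15

rank∂_2=15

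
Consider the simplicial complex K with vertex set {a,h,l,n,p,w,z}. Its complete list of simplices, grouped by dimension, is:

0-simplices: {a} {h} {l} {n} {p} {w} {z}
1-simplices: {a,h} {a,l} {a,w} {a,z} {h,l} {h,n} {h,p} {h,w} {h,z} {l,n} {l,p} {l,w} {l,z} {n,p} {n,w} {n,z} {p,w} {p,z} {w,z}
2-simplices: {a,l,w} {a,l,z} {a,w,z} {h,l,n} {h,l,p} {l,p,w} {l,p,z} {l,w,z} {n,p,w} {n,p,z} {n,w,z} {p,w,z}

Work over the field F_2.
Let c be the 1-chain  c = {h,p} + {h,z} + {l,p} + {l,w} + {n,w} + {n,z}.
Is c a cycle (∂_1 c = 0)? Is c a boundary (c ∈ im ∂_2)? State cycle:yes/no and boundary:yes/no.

n_0=7 n_1=19 n_2=12  [Z2]
∂1: piv[ah,al,aw,az,hn,hp] rk=6  ker:hl,hw,hz,ln,lp,lw,lz,np,nw,nz,pw,pz,wz
∂2: piv[alw,alz,awz,hln,hlp,lpw,lpz,npw,npz] rk=9  ker:lwz,nwz,pwz
∂1c = 0
c vs im∂2: residual ≠ 0 ⇒ not boundary

cycle:yes boundary:no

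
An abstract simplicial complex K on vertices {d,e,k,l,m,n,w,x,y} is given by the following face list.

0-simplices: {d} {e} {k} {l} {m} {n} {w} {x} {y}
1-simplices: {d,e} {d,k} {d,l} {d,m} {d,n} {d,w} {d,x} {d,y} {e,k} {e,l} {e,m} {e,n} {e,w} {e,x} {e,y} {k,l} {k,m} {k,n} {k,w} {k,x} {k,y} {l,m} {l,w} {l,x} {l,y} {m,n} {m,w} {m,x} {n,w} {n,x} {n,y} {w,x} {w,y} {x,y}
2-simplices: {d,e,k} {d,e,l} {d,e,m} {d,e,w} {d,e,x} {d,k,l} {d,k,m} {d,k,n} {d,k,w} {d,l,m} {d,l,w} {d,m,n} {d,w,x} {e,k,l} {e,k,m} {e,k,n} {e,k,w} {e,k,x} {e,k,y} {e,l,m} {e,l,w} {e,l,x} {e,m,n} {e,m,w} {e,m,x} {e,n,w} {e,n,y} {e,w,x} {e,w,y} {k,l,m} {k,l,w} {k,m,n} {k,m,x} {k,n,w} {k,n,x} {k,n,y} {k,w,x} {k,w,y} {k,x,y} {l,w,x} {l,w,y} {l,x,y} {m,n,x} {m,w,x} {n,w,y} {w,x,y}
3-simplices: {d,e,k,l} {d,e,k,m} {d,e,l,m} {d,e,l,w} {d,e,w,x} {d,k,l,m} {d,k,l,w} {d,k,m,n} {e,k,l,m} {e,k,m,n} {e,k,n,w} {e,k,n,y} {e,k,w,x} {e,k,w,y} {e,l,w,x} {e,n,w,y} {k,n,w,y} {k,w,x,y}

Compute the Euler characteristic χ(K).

χ(K)=3

n_0=9 n_1=34 n_2=46 n_3=18
χ=+9−34+46−18=3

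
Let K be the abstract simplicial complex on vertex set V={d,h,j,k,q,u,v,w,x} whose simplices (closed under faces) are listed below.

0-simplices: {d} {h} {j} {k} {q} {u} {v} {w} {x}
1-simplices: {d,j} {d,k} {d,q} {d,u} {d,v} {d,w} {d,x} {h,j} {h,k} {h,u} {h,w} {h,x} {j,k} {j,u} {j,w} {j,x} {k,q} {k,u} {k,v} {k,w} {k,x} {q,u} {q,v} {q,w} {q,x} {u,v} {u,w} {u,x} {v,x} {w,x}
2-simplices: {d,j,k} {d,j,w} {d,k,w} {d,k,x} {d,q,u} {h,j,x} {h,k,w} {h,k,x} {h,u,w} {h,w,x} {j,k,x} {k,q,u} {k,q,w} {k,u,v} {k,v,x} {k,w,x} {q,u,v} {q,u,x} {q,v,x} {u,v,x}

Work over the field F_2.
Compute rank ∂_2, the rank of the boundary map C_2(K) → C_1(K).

rank∂_2=18

n_0=9 n_1=30 n_2=20  [Z2]
∂1: piv[dj,dk,dq,du,dv,dw,dx,hj] rk=8  ker:hk,hu,hw,hx,jk,ju,jw,jx,kq,ku,kv,kw,kx,qu,qv,qw,qx,uv,uw,ux,vx,wx
∂2: piv[djk,djw,dkw,dkx,dqu,hjx,hkw,hkx,huw,hwx,jkx,kqu,kqw,kuv,kvx,quv,qux,qvx] rk=18  ker:kwx,uvx
rk∂_2=18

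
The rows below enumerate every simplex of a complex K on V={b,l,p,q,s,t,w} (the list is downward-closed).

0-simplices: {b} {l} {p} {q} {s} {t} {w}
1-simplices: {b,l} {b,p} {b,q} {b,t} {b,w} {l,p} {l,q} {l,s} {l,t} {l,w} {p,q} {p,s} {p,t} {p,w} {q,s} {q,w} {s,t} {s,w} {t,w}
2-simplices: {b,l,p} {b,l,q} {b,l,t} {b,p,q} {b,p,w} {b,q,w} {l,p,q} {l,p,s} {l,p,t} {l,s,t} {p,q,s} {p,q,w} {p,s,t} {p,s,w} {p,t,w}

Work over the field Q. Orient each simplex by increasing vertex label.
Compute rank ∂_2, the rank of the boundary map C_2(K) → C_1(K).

rank∂_2=12

n_0=7 n_1=19 n_2=15  [Q]
∂1: piv[bl,bp,bq,bt,bw,ls] rk=6  ker:lp,lq,lt,lw,pq,ps,pt,pw,qs,qw,st,sw,tw
∂2: piv[blp,blq,blt,bpq,bpw,bqw,lps,lpt,lst,pqs,psw,ptw] rk=12  ker:lpq,pqw,pst
rk∂_2=12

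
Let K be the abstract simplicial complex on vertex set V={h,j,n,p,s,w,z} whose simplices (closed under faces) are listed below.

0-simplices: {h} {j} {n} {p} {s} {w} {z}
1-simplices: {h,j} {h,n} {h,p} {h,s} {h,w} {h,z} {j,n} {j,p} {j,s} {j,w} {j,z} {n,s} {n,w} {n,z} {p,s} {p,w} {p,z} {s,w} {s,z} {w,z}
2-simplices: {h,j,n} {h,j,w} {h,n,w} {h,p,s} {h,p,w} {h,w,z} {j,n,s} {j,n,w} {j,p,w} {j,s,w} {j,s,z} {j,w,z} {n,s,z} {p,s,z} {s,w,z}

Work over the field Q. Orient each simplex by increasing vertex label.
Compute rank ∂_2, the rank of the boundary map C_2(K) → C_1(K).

n_0=7 n_1=20 n_2=15  [Q]
∂1: piv[hj,hn,hp,hs,hw,hz] rk=6  ker:jn,jp,js,jw,jz,ns,nw,nz,ps,pw,pz,sw,sz,wz
∂2: piv[hjn,hjw,hnw,hps,hpw,hwz,jns,jpw,jsw,jsz,jwz,nsz,psz] rk=13  ker:jnw,swz
rk∂_2=13

rank∂_2=13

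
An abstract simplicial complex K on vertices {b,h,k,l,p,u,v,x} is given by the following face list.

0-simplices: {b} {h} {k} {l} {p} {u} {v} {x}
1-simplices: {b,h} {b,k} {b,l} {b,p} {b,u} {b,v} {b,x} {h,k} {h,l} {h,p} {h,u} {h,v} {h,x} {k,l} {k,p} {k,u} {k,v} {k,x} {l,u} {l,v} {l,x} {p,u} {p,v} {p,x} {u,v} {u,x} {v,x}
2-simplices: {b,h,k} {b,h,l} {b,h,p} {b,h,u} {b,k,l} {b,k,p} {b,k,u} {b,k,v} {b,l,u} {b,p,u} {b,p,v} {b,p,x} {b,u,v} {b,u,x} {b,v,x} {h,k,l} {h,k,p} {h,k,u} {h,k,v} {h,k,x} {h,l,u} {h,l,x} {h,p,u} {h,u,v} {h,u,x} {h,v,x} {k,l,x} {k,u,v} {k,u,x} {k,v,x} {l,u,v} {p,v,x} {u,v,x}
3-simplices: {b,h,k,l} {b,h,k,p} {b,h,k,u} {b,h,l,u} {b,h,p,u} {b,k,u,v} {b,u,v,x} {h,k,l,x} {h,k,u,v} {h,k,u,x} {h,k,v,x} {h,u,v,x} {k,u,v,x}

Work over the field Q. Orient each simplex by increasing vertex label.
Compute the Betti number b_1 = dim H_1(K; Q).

b_1=0

n_0=8 n_1=27 n_2=33 n_3=13  [Q]
∂1: piv[bh,bk,bl,bp,bu,bv,bx] rk=7  ker:hk,hl,hp,hu,hv,hx,kl,kp,ku,kv,kx,lu,lv,lx,pu,pv,px,uv,ux,vx
∂2: piv[bhk,bhl,bhp,bhu,bkl,bkp,bku,bkv,blu,bpu,bpv,bpx,buv,bux,bvx,hkv,hkx,hlx,hux,luv] rk=20  ker:hkl,hkp,hku,hlu,hpu,huv,hvx,klx,kuv,kux,kvx,pvx,uvx
∂3: piv[bhkl,bhkp,bhku,bhlu,bhpu,bkuv,buvx,hklx,hkuv,hkux,hkvx,huvx] rk=12  ker:kuvx
b_1=(27−7)−20=0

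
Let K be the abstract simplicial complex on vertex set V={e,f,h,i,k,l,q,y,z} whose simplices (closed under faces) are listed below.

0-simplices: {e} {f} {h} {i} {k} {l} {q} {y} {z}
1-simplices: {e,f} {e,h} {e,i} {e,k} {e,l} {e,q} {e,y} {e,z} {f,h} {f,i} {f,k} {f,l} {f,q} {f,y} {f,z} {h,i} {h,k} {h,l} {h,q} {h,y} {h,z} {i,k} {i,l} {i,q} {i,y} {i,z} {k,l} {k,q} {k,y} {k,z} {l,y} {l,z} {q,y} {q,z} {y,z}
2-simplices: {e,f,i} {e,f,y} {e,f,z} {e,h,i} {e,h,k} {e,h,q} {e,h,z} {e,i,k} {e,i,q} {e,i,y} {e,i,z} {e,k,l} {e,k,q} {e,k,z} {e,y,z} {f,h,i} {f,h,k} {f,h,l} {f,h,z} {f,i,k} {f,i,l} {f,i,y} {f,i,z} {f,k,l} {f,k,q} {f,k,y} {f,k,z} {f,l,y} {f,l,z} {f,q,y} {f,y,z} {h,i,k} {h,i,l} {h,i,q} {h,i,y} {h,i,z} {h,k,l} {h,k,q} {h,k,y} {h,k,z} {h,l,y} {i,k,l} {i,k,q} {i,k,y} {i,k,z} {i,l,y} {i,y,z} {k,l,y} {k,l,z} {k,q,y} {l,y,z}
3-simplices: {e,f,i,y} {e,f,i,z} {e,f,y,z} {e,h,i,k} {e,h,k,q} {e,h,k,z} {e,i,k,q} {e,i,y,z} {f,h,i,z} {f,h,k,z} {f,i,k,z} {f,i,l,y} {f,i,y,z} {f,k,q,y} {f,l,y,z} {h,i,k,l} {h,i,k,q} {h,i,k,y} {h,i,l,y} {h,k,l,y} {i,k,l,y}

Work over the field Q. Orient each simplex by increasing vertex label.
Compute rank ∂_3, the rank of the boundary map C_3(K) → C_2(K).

n_0=9 n_1=35 n_2=51 n_3=21  [Q]
∂1: piv[ef,eh,ei,ek,el,eq,ey,ez] rk=8  ker:fh,fi,fk,fl,fq,fy,fz,hi,hk,hl,hq,hy,hz,ik,il,iq,iy,iz,kl,kq,ky,kz,ly,lz,qy,qz,yz
∂2: piv[efi,efy,efz,ehi,ehk,ehq,ehz,eik,eiq,eiy,eiz,ekl,ekq,ekz,eyz,fhi,fhk,fhl,fil,fkl,fkq,fky,fly,flz,fqy,hiy] rk=26  ker:fhz,fik,fiy,fiz,fkz,fyz,hik,hil,hiq,hiz,hkl,hkq,hky,hkz,hly,ikl,ikq,iky,ikz,ily,iyz,kly,klz,kqy,lyz
∂3: piv[efiy,efiz,efyz,ehik,ehkq,ehkz,eikq,eiyz,fhiz,fhkz,fikz,fily,fkqy,flyz,hikl,hikq,hiky,hily,hkly] rk=19  ker:fiyz,ikly
rk∂_3=19

rank∂_3=19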